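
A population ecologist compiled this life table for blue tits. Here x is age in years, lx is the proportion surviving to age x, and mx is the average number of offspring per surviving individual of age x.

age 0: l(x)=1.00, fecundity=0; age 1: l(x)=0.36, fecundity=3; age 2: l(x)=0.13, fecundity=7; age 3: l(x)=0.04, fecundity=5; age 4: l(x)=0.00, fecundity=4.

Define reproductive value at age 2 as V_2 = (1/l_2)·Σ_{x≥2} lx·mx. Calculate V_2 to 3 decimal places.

lx·mx for x ≥ 2: 0.91, 0.2, 0 → sum = 1.11
V_2 = 1.11 / l_2 = 1.11 / 0.13 = 8.538462… → 8.538

8.538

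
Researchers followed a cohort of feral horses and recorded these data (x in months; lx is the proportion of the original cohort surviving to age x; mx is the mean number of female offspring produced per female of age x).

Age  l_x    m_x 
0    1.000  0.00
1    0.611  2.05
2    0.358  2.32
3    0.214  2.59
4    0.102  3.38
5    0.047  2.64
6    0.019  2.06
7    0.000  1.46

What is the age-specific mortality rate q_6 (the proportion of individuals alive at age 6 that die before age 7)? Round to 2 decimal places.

q_6 = (l_6 − l_7) / l_6 = (0.019 − 0) / 0.019
     = 0.019 / 0.019 = 1 → 1.00

1.00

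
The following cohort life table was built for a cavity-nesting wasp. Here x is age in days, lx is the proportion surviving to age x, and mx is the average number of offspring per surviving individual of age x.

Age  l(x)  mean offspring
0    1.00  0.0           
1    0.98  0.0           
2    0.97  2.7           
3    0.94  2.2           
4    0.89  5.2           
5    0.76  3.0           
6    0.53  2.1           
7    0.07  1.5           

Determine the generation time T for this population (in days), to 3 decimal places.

3.806

lx·mx: 0, 0, 2.619, 2.068, 4.628, 2.28, 1.113, 0.105 → R0 = 12.813
x·lx·mx: 0, 0, 5.238, 6.204, 18.512, 11.4, 6.678, 0.735 → Σ = 48.767
T = 48.767 / 12.813 = 3.806056… → 3.806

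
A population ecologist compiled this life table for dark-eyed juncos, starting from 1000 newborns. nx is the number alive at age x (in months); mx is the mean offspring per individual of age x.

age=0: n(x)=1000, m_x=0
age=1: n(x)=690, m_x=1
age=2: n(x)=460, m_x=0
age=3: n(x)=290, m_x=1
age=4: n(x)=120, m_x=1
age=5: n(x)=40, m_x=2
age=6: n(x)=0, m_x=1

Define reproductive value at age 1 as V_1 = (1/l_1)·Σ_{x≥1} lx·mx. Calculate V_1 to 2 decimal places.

lx = nx/n0 = nx/1000: 1, 0.69, 0.46, 0.29, 0.12, 0.04, 0
lx·mx for x ≥ 1: 0.69, 0, 0.29, 0.12, 0.08, 0 → sum = 1.18
V_1 = 1.18 / l_1 = 1.18 / 0.69 = 1.710145… → 1.71

1.71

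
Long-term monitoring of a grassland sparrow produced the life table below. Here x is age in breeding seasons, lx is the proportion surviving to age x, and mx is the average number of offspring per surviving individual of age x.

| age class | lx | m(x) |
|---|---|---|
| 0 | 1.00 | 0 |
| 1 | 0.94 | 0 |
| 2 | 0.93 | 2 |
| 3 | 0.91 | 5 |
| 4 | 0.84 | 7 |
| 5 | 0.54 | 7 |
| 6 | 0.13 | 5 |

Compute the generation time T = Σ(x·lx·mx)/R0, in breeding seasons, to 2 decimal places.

3.81

lx·mx: 0, 0, 1.86, 4.55, 5.88, 3.78, 0.65 → R0 = 16.72
x·lx·mx: 0, 0, 3.72, 13.65, 23.52, 18.9, 3.9 → Σ = 63.69
T = 63.69 / 16.72 = 3.809211… → 3.81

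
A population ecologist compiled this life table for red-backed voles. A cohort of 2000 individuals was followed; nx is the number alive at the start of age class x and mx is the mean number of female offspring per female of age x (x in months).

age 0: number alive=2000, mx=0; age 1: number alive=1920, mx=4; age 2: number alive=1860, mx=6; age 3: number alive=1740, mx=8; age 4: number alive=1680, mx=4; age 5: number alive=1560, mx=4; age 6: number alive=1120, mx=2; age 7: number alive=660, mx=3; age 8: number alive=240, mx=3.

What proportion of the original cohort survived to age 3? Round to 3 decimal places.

0.870

l_3 = n_3/n_0 = 1740/2000 = 0.87 → 0.870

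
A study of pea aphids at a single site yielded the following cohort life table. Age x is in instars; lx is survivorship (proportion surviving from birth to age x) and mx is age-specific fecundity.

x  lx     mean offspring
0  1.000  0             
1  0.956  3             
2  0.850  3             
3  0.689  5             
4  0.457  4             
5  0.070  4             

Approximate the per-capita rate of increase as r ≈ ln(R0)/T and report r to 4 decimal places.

R0 = Σ lx·mx = 0 + 2.868 + 2.55 + 3.445 + 1.828 + 0.28 = 10.971
Σ x·lx·mx = 27.015; T = 27.015/10.971 = 2.4624…
r ≈ ln(R0)/T = ln(10.971)/2.4624… = 0.972732… → 0.9727

0.9727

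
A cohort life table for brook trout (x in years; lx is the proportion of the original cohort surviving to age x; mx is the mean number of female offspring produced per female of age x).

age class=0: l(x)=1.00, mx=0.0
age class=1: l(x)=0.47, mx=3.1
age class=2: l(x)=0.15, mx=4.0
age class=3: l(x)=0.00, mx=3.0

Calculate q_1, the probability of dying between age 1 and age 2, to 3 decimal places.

0.681

q_1 = (l_1 − l_2) / l_1 = (0.47 − 0.15) / 0.47
     = 0.32 / 0.47 = 0.680851… → 0.681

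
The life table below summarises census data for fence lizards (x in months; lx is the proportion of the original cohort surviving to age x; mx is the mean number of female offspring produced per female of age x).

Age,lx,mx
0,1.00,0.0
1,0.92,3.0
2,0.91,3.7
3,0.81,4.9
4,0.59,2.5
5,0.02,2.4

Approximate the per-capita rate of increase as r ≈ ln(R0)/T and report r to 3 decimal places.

1.035

R0 = Σ lx·mx = 0 + 2.76 + 3.367 + 3.969 + 1.475 + 0.048 = 11.619
Σ x·lx·mx = 27.541; T = 27.541/11.619 = 2.37034…
r ≈ ln(R0)/T = ln(11.619)/2.37034… = 1.03472… → 1.035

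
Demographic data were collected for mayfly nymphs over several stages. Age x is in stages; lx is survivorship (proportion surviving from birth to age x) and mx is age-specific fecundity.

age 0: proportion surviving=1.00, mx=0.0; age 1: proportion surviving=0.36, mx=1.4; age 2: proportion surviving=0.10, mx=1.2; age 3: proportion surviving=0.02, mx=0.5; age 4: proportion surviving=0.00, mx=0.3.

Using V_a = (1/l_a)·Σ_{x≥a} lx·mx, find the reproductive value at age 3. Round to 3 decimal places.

0.500

lx·mx for x ≥ 3: 0.01, 0 → sum = 0.01
V_3 = 0.01 / l_3 = 0.01 / 0.02 = 0.5 → 0.500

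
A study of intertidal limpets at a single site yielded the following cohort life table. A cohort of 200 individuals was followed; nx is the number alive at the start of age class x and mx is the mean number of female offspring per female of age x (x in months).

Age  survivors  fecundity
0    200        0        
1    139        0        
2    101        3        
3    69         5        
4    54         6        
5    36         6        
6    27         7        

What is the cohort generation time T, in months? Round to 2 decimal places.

3.74

lx = nx/n0 = nx/200: 1, 0.695, 0.505, 0.345, 0.27, 0.18, 0.135
lx·mx: 0, 0, 1.515, 1.725, 1.62, 1.08, 0.945 → R0 = 6.885
x·lx·mx: 0, 0, 3.03, 5.175, 6.48, 5.4, 5.67 → Σ = 25.755
T = 25.755 / 6.885 = 3.740741… → 3.74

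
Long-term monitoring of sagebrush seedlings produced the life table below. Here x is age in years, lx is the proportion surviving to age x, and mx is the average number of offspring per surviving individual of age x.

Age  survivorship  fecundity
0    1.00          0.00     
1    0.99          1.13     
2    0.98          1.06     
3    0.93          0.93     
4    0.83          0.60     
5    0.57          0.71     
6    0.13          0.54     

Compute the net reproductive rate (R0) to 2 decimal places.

4.00

lx·mx by age: 0, 1.1187, 1.0388, 0.8649, 0.498, 0.4047, 0.0702
R0 = Σ lx·mx = 3.9953 → 4.00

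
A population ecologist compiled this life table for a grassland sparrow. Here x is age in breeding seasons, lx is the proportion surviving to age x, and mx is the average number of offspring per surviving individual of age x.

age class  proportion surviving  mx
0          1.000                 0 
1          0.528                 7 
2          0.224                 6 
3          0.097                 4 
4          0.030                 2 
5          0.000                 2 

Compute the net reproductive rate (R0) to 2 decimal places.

5.49

lx·mx by age: 0, 3.696, 1.344, 0.388, 0.06, 0
R0 = Σ lx·mx = 5.488 → 5.49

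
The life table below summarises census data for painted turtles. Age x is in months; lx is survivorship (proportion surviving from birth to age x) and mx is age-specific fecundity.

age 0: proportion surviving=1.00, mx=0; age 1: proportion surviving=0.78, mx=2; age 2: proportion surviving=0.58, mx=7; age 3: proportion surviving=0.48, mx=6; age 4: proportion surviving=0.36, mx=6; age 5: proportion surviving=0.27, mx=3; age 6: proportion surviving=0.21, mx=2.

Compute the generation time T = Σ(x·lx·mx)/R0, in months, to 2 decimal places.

2.82

lx·mx: 0, 1.56, 4.06, 2.88, 2.16, 0.81, 0.42 → R0 = 11.89
x·lx·mx: 0, 1.56, 8.12, 8.64, 8.64, 4.05, 2.52 → Σ = 33.53
T = 33.53 / 11.89 = 2.820017… → 2.82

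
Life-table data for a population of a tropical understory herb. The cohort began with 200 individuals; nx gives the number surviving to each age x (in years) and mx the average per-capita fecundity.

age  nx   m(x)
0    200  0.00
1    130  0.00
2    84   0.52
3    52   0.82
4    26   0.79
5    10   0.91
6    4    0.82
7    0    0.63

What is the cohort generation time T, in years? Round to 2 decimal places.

3.04

lx = nx/n0 = nx/200: 1, 0.65, 0.42, 0.26, 0.13, 0.05, 0.02, 0
lx·mx: 0, 0, 0.2184, 0.2132, 0.1027, 0.0455, 0.0164, 0 → R0 = 0.5962
x·lx·mx: 0, 0, 0.4368, 0.6396, 0.4108, 0.2275, 0.0984, 0 → Σ = 1.8131
T = 1.8131 / 0.5962 = 3.041094… → 3.04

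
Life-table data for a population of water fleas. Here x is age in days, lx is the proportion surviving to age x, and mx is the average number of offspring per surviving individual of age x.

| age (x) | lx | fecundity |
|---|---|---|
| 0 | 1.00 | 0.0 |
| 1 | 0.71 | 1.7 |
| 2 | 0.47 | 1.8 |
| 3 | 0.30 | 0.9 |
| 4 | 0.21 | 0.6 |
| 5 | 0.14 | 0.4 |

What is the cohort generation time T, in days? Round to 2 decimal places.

1.79

lx·mx: 0, 1.207, 0.846, 0.27, 0.126, 0.056 → R0 = 2.505
x·lx·mx: 0, 1.207, 1.692, 0.81, 0.504, 0.28 → Σ = 4.493
T = 4.493 / 2.505 = 1.793613… → 1.79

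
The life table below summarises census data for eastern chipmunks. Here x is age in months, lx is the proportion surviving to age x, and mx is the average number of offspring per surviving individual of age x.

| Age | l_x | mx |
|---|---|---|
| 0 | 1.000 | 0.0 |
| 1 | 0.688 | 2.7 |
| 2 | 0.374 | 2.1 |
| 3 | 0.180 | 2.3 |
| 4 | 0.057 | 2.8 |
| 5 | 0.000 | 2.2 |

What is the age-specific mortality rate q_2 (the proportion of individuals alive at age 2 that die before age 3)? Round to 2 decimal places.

q_2 = (l_2 − l_3) / l_2 = (0.374 − 0.18) / 0.374
     = 0.194 / 0.374 = 0.518717… → 0.52

0.52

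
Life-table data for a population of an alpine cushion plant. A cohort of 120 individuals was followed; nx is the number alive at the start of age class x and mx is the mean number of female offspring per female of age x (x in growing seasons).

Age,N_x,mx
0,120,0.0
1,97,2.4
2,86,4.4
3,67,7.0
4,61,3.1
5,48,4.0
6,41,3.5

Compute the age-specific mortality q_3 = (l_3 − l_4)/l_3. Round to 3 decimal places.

lx = nx/n0 = nx/120: 1, 0.80833…, 0.71667…, 0.55833…, 0.50833…, 0.4, 0.34167…
q_3 = (l_3 − l_4) / l_3 = (0.558333… − 0.508333…) / 0.558333…
     = 0.05… / 0.558333… = 0.089552… → 0.090

0.090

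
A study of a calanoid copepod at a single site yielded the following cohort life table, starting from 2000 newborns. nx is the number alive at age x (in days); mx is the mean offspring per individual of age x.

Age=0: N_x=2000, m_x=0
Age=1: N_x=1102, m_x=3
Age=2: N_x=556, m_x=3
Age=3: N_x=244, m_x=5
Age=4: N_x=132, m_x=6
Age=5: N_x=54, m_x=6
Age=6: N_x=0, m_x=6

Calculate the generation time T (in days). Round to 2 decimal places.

2.06

lx = nx/n0 = nx/2000: 1, 0.551, 0.278, 0.122, 0.066, 0.027, 0
lx·mx: 0, 1.653, 0.834, 0.61, 0.396, 0.162, 0 → R0 = 3.655
x·lx·mx: 0, 1.653, 1.668, 1.83, 1.584, 0.81, 0 → Σ = 7.545
T = 7.545 / 3.655 = 2.064295… → 2.06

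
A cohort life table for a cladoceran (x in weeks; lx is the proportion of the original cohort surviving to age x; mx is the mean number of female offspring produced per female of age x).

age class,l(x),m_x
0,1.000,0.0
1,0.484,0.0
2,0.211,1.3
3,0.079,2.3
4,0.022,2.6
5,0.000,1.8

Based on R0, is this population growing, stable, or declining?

declining

R0 = Σ lx·mx = 0 + 0 + 0.2743 + 0.1817 + 0.0572 + 0 = 0.5132
R0 < 1, so the population is declining.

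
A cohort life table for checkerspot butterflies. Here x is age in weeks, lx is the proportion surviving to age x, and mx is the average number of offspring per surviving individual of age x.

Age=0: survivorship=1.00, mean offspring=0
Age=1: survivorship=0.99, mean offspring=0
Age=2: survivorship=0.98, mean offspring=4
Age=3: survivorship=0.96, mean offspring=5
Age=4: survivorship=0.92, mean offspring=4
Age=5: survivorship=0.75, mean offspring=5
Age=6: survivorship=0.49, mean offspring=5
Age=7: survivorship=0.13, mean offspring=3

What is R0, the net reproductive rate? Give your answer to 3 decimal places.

18.990

lx·mx by age: 0, 0, 3.92, 4.8, 3.68, 3.75, 2.45, 0.39
R0 = Σ lx·mx = 18.99 → 18.990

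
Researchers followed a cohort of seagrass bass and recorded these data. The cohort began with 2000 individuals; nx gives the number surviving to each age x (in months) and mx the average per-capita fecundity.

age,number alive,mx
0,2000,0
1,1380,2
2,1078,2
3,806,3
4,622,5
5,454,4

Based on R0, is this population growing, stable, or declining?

lx = nx/n0 = nx/2000: 1, 0.69, 0.539, 0.403, 0.311, 0.227
R0 = Σ lx·mx = 0 + 1.38 + 1.078 + 1.209 + 1.555 + 0.908 = 6.13
R0 > 1, so the population is growing.

growing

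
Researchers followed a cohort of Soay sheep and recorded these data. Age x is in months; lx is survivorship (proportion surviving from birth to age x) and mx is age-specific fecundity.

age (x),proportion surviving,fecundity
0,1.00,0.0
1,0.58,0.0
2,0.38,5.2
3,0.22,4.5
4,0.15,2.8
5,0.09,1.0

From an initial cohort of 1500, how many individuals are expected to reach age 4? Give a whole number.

225

Expected survivors = N0 · l_4 = 1500 × 0.15 = 225 → 225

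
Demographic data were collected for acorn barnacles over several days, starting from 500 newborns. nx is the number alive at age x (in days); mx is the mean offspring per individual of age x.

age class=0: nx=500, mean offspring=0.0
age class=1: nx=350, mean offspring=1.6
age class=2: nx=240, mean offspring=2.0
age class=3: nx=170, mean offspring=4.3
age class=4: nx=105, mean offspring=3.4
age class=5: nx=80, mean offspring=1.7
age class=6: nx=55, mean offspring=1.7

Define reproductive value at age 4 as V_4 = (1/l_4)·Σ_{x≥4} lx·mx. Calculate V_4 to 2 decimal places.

lx = nx/n0 = nx/500: 1, 0.7, 0.48, 0.34, 0.21, 0.16, 0.11
lx·mx for x ≥ 4: 0.714, 0.272, 0.187 → sum = 1.173
V_4 = 1.173 / l_4 = 1.173 / 0.21 = 5.585714… → 5.59

5.59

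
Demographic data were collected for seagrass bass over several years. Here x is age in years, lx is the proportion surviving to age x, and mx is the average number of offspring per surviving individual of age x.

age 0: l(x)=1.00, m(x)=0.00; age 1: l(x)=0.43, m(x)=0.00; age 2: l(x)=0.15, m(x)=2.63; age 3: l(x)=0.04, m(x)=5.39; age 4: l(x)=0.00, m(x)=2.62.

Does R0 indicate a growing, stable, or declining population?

R0 = Σ lx·mx = 0 + 0 + 0.3945 + 0.2156 + 0 = 0.6101
R0 < 1, so the population is declining.

declining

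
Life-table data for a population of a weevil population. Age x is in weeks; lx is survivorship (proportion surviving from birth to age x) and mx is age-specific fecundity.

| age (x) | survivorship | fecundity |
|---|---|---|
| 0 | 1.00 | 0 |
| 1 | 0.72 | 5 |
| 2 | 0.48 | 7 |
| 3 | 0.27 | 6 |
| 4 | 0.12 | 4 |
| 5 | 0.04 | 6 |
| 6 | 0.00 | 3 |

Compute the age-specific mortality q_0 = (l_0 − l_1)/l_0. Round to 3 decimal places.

0.280

q_0 = (l_0 − l_1) / l_0 = (1 − 0.72) / 1
     = 0.28 / 1 = 0.28 → 0.280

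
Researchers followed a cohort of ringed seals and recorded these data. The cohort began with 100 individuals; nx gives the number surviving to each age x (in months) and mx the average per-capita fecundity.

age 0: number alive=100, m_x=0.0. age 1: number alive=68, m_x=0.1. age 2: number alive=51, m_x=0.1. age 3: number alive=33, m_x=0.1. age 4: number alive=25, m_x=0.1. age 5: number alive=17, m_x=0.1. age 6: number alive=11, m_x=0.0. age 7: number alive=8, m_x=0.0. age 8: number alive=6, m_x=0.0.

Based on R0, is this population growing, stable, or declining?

declining

lx = nx/n0 = nx/100: 1, 0.68, 0.51, 0.33, 0.25, 0.17, 0.11, 0.08, 0.06
R0 = Σ lx·mx = 0 + 0.068 + 0.051 + 0.033 + 0.025 + 0.017 + 0 + 0 + 0 = 0.194
R0 < 1, so the population is declining.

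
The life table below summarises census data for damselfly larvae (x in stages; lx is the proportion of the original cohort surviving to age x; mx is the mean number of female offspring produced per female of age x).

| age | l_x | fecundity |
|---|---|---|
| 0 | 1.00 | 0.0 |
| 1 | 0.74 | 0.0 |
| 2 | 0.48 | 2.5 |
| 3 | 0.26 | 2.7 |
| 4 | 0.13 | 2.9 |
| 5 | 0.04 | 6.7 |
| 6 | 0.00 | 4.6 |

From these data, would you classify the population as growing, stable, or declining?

R0 = Σ lx·mx = 0 + 0 + 1.2 + 0.702 + 0.377 + 0.268 + 0 = 2.547
R0 > 1, so the population is growing.

growing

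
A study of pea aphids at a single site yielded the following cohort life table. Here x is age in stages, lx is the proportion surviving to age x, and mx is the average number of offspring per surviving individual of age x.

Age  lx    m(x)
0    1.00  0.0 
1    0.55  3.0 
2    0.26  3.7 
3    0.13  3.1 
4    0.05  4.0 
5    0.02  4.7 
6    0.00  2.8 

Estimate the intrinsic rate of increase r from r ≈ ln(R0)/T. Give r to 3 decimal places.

R0 = Σ lx·mx = 0 + 1.65 + 0.962 + 0.403 + 0.2 + 0.094 + 0 = 3.309
Σ x·lx·mx = 6.053; T = 6.053/3.309 = 1.82925…
r ≈ ln(R0)/T = ln(3.309)/1.82925… = 0.65417… → 0.654

0.654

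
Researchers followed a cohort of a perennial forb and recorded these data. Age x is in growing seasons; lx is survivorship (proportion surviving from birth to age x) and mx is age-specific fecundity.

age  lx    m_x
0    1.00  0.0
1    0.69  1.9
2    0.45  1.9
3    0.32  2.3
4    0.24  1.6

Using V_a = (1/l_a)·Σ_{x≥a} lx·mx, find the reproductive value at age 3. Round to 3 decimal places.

3.500

lx·mx for x ≥ 3: 0.736, 0.384 → sum = 1.12
V_3 = 1.12 / l_3 = 1.12 / 0.32 = 3.5 → 3.500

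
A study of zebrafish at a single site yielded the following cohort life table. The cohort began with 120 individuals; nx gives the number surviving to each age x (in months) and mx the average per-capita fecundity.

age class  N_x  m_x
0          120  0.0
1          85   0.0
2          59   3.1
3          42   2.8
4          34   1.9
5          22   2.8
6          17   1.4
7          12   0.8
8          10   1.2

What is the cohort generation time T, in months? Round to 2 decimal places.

3.37

lx = nx/n0 = nx/120: 1, 0.70833…, 0.49167…, 0.35, 0.28333…, 0.18333…, 0.14167…, 0.1, 0.08333…
lx·mx: 0, 0, 1.524167…, 0.98, 0.538333…, 0.513333…, 0.198333…, 0.08, 0.1… → R0 = 3.934167…
x·lx·mx: 0, 0, 3.048333…, 2.94, 2.153333…, 2.566667…, 1.19…, 0.56, 0.8… → Σ = 13.258333…
T = 13.258333… / 3.934167… = 3.370049… → 3.37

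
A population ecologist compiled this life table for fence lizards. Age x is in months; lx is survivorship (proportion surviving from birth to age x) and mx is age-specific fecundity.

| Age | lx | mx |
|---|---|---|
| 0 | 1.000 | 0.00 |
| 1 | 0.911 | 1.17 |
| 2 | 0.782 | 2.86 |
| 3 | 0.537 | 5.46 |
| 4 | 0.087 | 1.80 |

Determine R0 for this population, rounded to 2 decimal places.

6.39

lx·mx by age: 0, 1.06587, 2.23652, 2.93202, 0.1566
R0 = Σ lx·mx = 6.39101 → 6.39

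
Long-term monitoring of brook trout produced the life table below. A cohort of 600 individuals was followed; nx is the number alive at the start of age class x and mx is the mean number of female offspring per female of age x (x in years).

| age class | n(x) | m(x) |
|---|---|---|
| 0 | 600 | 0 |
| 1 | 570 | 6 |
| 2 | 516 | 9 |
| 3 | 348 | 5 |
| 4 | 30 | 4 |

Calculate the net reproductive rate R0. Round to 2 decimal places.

16.54

lx = nx/n0 = nx/600: 1, 0.95, 0.86, 0.58, 0.05
lx·mx by age: 0, 5.7, 7.74, 2.9, 0.2
R0 = Σ lx·mx = 16.54 → 16.54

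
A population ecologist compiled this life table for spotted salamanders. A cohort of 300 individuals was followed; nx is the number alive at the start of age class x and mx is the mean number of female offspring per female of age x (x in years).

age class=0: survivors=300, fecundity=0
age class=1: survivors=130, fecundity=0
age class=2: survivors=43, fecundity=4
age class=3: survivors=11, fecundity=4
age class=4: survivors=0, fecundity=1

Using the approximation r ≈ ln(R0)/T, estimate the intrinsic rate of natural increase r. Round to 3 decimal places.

lx = nx/n0 = nx/300: 1, 0.43333…, 0.14333…, 0.03667…, 0
R0 = Σ lx·mx = 0 + 0 + 0.57333… + 0.14667… + 0 = 0.72…
Σ x·lx·mx = 1.586667…; T = 1.586667…/0.72… = 2.2037…
r ≈ ln(R0)/T = ln(0.72…)/2.2037… = -0.14907… → -0.149

-0.149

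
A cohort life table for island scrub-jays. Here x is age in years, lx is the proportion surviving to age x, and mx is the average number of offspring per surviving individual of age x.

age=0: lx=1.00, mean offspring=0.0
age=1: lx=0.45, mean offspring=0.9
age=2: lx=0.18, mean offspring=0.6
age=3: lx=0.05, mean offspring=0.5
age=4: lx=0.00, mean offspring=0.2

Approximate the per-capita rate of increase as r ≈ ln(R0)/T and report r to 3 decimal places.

-0.479

R0 = Σ lx·mx = 0 + 0.405 + 0.108 + 0.025 + 0 = 0.538
Σ x·lx·mx = 0.696; T = 0.696/0.538 = 1.29368…
r ≈ ln(R0)/T = ln(0.538)/1.29368… = -0.47917… → -0.479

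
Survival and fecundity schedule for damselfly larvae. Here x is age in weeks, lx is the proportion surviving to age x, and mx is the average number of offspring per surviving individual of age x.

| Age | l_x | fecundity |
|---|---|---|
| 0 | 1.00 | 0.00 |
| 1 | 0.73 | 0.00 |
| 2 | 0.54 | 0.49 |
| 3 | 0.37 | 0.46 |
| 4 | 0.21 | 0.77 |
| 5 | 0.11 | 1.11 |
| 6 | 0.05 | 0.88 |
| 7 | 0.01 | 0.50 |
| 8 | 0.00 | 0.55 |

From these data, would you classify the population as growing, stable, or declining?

R0 = Σ lx·mx = 0 + 0 + 0.2646 + 0.1702 + 0.1617 + 0.1221 + 0.044 + 0.005 + 0 = 0.7676
R0 < 1, so the population is declining.

declining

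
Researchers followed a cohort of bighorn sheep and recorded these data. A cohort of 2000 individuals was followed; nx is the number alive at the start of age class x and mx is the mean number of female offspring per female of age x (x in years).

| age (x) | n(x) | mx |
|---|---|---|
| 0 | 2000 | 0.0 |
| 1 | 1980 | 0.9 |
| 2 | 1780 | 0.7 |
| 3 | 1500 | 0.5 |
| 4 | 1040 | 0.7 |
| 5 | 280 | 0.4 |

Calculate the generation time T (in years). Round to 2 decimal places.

lx = nx/n0 = nx/2000: 1, 0.99, 0.89, 0.75, 0.52, 0.14
lx·mx: 0, 0.891, 0.623, 0.375, 0.364, 0.056 → R0 = 2.309
x·lx·mx: 0, 0.891, 1.246, 1.125, 1.456, 0.28 → Σ = 4.998
T = 4.998 / 2.309 = 2.164573… → 2.16

2.16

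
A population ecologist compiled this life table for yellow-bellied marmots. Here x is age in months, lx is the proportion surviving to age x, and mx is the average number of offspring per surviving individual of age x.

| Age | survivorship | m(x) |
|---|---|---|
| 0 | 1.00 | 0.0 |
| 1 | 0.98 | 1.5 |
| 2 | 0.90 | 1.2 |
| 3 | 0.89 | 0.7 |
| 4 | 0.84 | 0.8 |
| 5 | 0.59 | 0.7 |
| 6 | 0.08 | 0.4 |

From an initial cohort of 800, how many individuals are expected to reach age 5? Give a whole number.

Expected survivors = N0 · l_5 = 800 × 0.59 = 472 → 472

472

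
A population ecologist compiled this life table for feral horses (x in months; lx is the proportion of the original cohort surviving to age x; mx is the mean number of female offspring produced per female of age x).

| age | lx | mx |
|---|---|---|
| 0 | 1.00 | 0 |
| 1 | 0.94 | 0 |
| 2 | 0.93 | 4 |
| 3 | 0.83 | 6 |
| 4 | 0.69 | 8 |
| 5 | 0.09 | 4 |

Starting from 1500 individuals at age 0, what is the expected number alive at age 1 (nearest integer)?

Expected survivors = N0 · l_1 = 1500 × 0.94 = 1410 → 1410

1410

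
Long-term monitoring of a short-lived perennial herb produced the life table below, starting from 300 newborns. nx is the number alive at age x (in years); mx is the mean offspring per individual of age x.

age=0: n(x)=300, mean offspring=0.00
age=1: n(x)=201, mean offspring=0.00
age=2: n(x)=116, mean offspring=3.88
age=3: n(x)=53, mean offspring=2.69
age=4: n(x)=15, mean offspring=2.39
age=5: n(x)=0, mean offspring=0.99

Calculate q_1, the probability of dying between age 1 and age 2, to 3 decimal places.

lx = nx/n0 = nx/300: 1, 0.67, 0.38667…, 0.17667…, 0.05, 0
q_1 = (l_1 − l_2) / l_1 = (0.67 − 0.386667…) / 0.67
     = 0.283333… / 0.67 = 0.422886… → 0.423

0.423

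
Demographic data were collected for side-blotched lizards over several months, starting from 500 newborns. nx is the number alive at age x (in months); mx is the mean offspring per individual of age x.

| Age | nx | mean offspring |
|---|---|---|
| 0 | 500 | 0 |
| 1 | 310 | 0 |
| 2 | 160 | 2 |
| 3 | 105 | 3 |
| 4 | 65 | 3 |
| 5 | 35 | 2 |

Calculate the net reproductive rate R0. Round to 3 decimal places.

1.800

lx = nx/n0 = nx/500: 1, 0.62, 0.32, 0.21, 0.13, 0.07
lx·mx by age: 0, 0, 0.64, 0.63, 0.39, 0.14
R0 = Σ lx·mx = 1.8 → 1.800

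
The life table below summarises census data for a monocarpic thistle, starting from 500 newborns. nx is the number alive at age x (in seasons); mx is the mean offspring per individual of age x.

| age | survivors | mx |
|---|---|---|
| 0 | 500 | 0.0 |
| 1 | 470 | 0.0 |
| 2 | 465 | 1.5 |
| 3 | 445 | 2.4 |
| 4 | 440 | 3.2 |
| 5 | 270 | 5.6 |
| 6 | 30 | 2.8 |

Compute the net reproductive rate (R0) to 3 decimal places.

9.539

lx = nx/n0 = nx/500: 1, 0.94, 0.93, 0.89, 0.88, 0.54, 0.06
lx·mx by age: 0, 0, 1.395, 2.136, 2.816, 3.024, 0.168
R0 = Σ lx·mx = 9.539 → 9.539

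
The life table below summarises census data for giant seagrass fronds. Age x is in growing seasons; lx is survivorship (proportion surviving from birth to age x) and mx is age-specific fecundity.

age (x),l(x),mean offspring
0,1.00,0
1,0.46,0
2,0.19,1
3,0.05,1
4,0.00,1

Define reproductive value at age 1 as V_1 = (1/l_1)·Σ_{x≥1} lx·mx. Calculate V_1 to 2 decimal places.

lx·mx for x ≥ 1: 0, 0.19, 0.05, 0 → sum = 0.24
V_1 = 0.24 / l_1 = 0.24 / 0.46 = 0.521739… → 0.52

0.52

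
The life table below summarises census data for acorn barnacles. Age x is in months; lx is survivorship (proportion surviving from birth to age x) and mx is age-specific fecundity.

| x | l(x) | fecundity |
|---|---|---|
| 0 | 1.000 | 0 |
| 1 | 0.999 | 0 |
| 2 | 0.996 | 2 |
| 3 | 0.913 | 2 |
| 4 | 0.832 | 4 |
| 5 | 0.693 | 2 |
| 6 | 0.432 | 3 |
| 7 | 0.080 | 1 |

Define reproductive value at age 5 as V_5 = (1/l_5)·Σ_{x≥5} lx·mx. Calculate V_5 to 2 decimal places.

3.99

lx·mx for x ≥ 5: 1.386, 1.296, 0.08 → sum = 2.762
V_5 = 2.762 / l_5 = 2.762 / 0.693 = 3.98557… → 3.99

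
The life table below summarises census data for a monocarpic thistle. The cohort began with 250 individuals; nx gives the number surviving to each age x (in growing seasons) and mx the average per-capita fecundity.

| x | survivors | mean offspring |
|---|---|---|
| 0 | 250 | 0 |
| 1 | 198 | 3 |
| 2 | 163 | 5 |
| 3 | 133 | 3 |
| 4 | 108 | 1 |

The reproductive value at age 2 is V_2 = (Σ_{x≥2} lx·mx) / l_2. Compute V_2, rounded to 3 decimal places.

8.110

lx = nx/n0 = nx/250: 1, 0.792, 0.652, 0.532, 0.432
lx·mx for x ≥ 2: 3.26, 1.596, 0.432 → sum = 5.288
V_2 = 5.288 / l_2 = 5.288 / 0.652 = 8.110429… → 8.110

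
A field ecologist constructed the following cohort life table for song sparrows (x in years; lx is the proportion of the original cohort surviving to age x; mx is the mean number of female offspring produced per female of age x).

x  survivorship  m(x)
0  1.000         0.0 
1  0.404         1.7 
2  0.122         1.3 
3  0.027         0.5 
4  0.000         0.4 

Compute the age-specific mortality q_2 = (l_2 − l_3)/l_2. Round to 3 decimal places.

q_2 = (l_2 − l_3) / l_2 = (0.122 − 0.027) / 0.122
     = 0.095 / 0.122 = 0.778689… → 0.779

0.779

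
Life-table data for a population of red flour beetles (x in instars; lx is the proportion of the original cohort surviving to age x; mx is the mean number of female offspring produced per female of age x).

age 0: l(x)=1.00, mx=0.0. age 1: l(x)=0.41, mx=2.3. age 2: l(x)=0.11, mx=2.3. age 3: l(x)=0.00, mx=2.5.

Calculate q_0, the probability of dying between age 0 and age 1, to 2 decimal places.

q_0 = (l_0 − l_1) / l_0 = (1 − 0.41) / 1
     = 0.59 / 1 = 0.59 → 0.59

0.59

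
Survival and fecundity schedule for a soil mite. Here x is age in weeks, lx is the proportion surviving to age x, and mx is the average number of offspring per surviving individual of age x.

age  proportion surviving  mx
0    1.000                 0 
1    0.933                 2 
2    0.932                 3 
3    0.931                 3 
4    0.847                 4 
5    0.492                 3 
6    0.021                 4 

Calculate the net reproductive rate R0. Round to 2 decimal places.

lx·mx by age: 0, 1.866, 2.796, 2.793, 3.388, 1.476, 0.084
R0 = Σ lx·mx = 12.403 → 12.40

12.40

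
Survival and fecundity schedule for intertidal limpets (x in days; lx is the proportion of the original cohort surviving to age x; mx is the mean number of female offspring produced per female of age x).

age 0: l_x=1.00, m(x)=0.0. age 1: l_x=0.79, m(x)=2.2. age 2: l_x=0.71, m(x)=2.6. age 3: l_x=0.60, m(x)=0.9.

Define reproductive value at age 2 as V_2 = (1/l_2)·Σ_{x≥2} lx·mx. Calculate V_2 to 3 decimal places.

lx·mx for x ≥ 2: 1.846, 0.54 → sum = 2.386
V_2 = 2.386 / l_2 = 2.386 / 0.71 = 3.360563… → 3.361

3.361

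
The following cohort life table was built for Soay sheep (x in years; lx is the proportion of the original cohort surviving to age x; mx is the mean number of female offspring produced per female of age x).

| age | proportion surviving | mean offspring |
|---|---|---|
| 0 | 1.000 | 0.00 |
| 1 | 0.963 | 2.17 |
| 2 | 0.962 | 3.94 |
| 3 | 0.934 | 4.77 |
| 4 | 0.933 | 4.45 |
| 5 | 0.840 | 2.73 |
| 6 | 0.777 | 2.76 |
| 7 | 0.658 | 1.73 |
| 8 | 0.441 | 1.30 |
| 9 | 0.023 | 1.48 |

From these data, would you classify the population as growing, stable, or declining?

growing

R0 = Σ lx·mx = 0 + 2.08971 + 3.79028 + 4.45518 + 4.15185 + 2.2932 + 2.14452 + 1.13834 + 0.5733 + 0.03404 = 20.67042
R0 > 1, so the population is growing.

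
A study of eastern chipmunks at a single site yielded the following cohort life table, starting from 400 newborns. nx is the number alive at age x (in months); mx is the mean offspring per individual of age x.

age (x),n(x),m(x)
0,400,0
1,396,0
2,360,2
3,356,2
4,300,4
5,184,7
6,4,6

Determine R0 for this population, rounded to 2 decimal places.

9.86

lx = nx/n0 = nx/400: 1, 0.99, 0.9, 0.89, 0.75, 0.46, 0.01
lx·mx by age: 0, 0, 1.8, 1.78, 3, 3.22, 0.06
R0 = Σ lx·mx = 9.86 → 9.86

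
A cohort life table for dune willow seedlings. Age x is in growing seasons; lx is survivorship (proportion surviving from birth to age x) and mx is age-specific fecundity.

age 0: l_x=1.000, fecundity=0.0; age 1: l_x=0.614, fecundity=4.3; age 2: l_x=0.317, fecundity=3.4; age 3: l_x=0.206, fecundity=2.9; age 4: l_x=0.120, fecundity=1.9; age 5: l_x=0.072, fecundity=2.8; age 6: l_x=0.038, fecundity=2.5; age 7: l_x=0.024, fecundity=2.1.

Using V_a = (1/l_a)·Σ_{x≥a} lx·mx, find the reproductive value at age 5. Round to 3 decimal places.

4.819

lx·mx for x ≥ 5: 0.2016, 0.095, 0.0504 → sum = 0.347
V_5 = 0.347 / l_5 = 0.347 / 0.072 = 4.819444… → 4.819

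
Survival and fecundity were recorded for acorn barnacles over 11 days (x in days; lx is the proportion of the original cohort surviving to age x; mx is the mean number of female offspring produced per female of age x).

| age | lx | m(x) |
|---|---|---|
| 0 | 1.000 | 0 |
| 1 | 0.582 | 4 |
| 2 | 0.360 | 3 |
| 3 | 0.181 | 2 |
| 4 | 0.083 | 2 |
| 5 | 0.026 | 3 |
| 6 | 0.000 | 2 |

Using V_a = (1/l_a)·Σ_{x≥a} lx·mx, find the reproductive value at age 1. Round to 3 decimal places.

lx·mx for x ≥ 1: 2.328, 1.08, 0.362, 0.166, 0.078, 0 → sum = 4.014
V_1 = 4.014 / l_1 = 4.014 / 0.582 = 6.896907… → 6.897

6.897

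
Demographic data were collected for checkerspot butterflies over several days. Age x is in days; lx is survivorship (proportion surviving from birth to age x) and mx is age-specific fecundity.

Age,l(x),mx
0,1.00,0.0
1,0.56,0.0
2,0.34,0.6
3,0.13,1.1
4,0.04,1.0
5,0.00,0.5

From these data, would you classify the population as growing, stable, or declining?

R0 = Σ lx·mx = 0 + 0 + 0.204 + 0.143 + 0.04 + 0 = 0.387
R0 < 1, so the population is declining.

declining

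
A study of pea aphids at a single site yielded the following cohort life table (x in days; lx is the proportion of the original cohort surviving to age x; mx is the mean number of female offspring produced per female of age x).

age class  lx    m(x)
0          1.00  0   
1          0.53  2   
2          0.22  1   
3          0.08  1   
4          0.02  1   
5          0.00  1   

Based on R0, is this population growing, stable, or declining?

growing

R0 = Σ lx·mx = 0 + 1.06 + 0.22 + 0.08 + 0.02 + 0 = 1.38
R0 > 1, so the population is growing.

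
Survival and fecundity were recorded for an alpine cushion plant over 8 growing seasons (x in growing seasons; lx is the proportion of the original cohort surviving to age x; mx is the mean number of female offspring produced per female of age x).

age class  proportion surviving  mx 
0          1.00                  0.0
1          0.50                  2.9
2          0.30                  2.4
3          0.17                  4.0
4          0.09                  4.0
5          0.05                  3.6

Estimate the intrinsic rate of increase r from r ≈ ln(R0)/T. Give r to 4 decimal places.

0.5693

R0 = Σ lx·mx = 0 + 1.45 + 0.72 + 0.68 + 0.36 + 0.18 = 3.39
Σ x·lx·mx = 7.27; T = 7.27/3.39 = 2.14454…
r ≈ ln(R0)/T = ln(3.39)/2.14454… = 0.569273… → 0.5693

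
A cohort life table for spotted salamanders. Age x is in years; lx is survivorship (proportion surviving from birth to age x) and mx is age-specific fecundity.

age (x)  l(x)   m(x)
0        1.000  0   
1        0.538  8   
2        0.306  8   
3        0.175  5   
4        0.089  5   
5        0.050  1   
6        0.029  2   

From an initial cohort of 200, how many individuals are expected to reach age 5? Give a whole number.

Expected survivors = N0 · l_5 = 200 × 0.050 = 10 → 10

10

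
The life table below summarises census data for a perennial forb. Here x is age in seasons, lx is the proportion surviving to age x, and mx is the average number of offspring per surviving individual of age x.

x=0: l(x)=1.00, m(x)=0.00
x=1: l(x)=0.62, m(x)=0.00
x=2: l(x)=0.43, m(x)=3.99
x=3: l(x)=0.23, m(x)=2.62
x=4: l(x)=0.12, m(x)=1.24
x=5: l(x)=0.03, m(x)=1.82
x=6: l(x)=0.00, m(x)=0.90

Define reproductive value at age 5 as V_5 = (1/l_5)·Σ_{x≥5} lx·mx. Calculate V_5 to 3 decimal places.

1.820

lx·mx for x ≥ 5: 0.0546, 0 → sum = 0.0546
V_5 = 0.0546 / l_5 = 0.0546 / 0.03 = 1.82 → 1.820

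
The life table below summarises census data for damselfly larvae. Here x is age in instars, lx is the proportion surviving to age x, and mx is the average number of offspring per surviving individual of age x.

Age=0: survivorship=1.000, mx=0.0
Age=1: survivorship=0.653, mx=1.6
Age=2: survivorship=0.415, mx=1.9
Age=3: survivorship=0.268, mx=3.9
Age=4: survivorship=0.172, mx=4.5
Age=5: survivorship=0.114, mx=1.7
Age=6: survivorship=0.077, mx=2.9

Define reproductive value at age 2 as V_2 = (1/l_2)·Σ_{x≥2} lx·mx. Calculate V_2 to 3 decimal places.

7.289

lx·mx for x ≥ 2: 0.7885, 1.0452, 0.774, 0.1938, 0.2233 → sum = 3.0248
V_2 = 3.0248 / l_2 = 3.0248 / 0.415 = 7.288675… → 7.289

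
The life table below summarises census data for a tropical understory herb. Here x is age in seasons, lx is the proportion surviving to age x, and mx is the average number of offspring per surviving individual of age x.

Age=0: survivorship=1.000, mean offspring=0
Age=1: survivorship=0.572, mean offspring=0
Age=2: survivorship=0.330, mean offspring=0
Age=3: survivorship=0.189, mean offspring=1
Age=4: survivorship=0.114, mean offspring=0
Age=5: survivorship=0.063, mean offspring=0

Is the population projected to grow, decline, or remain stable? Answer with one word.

declining

R0 = Σ lx·mx = 0 + 0 + 0 + 0.189 + 0 + 0 = 0.189
R0 < 1, so the population is declining.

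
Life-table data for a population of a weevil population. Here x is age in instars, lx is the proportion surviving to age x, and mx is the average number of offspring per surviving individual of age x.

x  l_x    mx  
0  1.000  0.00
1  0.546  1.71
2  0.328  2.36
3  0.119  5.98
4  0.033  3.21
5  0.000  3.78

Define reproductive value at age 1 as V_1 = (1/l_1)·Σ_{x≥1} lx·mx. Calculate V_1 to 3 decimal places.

lx·mx for x ≥ 1: 0.93366, 0.77408, 0.71162, 0.10593, 0 → sum = 2.52529
V_1 = 2.52529 / l_1 = 2.52529 / 0.546 = 4.625073… → 4.625

4.625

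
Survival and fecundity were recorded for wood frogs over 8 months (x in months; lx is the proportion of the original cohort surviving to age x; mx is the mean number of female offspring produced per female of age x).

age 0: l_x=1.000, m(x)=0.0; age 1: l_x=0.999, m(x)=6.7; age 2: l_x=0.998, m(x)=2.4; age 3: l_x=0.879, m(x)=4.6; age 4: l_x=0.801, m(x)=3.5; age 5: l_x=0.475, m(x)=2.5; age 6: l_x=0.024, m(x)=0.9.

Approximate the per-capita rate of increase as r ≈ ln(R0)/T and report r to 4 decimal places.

R0 = Σ lx·mx = 0 + 6.6933 + 2.3952 + 4.0434 + 2.8035 + 1.1875 + 0.0216 = 17.1445
Σ x·lx·mx = 40.895; T = 40.895/17.1445 = 2.38531…
r ≈ ln(R0)/T = ln(17.1445)/2.38531… = 1.191323… → 1.1913

1.1913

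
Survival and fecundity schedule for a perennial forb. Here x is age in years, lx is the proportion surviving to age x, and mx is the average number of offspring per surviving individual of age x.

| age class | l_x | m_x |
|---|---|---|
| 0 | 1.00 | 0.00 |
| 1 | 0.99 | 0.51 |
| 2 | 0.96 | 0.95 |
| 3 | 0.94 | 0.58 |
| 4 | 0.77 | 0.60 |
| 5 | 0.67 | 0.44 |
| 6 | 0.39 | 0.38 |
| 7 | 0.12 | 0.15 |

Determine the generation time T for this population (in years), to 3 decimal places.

2.877

lx·mx: 0, 0.5049, 0.912, 0.5452, 0.462, 0.2948, 0.1482, 0.018 → R0 = 2.8851
x·lx·mx: 0, 0.5049, 1.824, 1.6356, 1.848, 1.474, 0.8892, 0.126 → Σ = 8.3017
T = 8.3017 / 2.8851 = 2.877439… → 2.877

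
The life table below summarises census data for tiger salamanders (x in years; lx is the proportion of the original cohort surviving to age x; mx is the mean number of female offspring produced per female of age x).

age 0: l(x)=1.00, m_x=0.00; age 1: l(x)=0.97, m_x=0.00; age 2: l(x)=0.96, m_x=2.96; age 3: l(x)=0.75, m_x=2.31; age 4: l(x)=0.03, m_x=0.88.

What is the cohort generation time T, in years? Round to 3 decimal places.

lx·mx: 0, 0, 2.8416, 1.7325, 0.0264 → R0 = 4.6005
x·lx·mx: 0, 0, 5.6832, 5.1975, 0.1056 → Σ = 10.9863
T = 10.9863 / 4.6005 = 2.388067… → 2.388

2.388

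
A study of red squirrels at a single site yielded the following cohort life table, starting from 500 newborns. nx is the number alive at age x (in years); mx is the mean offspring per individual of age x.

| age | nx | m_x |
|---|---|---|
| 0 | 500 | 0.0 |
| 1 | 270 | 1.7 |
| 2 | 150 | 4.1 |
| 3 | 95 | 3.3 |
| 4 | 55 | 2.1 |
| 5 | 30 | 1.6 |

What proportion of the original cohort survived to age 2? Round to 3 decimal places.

l_2 = n_2/n_0 = 150/500 = 0.3 → 0.300

0.300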